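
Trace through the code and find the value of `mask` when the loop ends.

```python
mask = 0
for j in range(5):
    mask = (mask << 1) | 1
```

Let's trace through this code step by step.

Initialize: mask = 0
Entering loop: for j in range(5):
After iteration 1: j = 0, mask = 1
After iteration 2: j = 1, mask = 3
After iteration 3: j = 2, mask = 7
After iteration 4: j = 3, mask = 15
After iteration 5: j = 4, mask = 31
Loop ends.

Final answer: 31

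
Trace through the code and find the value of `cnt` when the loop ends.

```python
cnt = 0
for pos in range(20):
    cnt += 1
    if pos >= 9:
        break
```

Let's trace through this code step by step.

Initialize: cnt = 0
Entering loop: for pos in range(20):
After iteration 1: pos = 0, cnt = 1
After iteration 2: pos = 1, cnt = 2
After iteration 3: pos = 2, cnt = 3
After iteration 4: pos = 3, cnt = 4
After iteration 5: pos = 4, cnt = 5
After iteration 6: pos = 5, cnt = 6
After iteration 7: pos = 6, cnt = 7
After iteration 8: pos = 7, cnt = 8
After iteration 9: pos = 8, cnt = 9
After iteration 10: pos = 9, cnt = 10
Loop ends.

Final answer: 10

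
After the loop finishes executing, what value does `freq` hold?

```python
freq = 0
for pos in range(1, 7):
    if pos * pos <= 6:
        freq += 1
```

Let's trace through this code step by step.

Initialize: freq = 0
Entering loop: for pos in range(1, 7):
After iteration 1: pos = 1, freq = 1
After iteration 2: pos = 2, freq = 2
After iteration 3: pos = 3, freq = 2
After iteration 4: pos = 4, freq = 2
After iteration 5: pos = 5, freq = 2
After iteration 6: pos = 6, freq = 2
Loop ends.

Final answer: 2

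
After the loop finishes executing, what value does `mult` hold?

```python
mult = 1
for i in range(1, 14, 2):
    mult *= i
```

Let's trace through this code step by step.

Initialize: mult = 1
Entering loop: for i in range(1, 14, 2):
After iteration 1: i = 1, mult = 1
After iteration 2: i = 3, mult = 3
After iteration 3: i = 5, mult = 15
After iteration 4: i = 7, mult = 105
After iteration 5: i = 9, mult = 945
After iteration 6: i = 11, mult = 10395
After iteration 7: i = 13, mult = 135135
Loop ends.

Final answer: 135135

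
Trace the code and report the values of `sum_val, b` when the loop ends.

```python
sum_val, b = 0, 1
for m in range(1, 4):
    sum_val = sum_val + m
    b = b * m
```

Let's trace through this code step by step.

Initialize: sum_val = 0
Initialize: b = 1
Entering loop: for m in range(1, 4):
After iteration 1: m = 1, sum_val = 1, b = 1
After iteration 2: m = 2, sum_val = 3, b = 2
After iteration 3: m = 3, sum_val = 6, b = 6
Loop ends.

Final answer: 6, 6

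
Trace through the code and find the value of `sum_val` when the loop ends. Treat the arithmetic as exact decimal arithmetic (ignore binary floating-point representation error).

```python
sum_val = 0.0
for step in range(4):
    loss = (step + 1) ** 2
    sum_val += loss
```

Let's trace through this code step by step.

Initialize: sum_val = 0.0
Entering loop: for step in range(4):
After iteration 1: step = 0, sum_val = 1.0, loss = 1
After iteration 2: step = 1, sum_val = 5.0, loss = 4
After iteration 3: step = 2, sum_val = 14.0, loss = 9
After iteration 4: step = 3, sum_val = 30.0, loss = 16
Loop ends.

Final answer: 30.0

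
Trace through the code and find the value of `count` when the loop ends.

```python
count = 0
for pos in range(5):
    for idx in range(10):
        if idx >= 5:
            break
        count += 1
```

Let's trace through this code step by step.

Initialize: count = 0
Entering loop: for pos in range(5):
After iteration 1: pos = 0, count = 5
After iteration 2: pos = 1, count = 10
After iteration 3: pos = 2, count = 15
After iteration 4: pos = 3, count = 20
After iteration 5: pos = 4, count = 25
Loop ends.

Final answer: 25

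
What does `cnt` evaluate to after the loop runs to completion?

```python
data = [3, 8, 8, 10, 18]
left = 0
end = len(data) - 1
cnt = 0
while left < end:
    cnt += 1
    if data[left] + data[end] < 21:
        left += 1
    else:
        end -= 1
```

Let's trace through this code step by step.

Initialize: data = [3, 8, 8, 10, 18]
Initialize: left = 0
Initialize: end = 4
Initialize: cnt = 0
Entering loop: while left < end:
After iteration 1: left = 0, end = 3, cnt = 1
After iteration 2: left = 1, end = 3, cnt = 2
After iteration 3: left = 2, end = 3, cnt = 3
After iteration 4: left = 3, end = 3, cnt = 4
Loop ends.

Final answer: 4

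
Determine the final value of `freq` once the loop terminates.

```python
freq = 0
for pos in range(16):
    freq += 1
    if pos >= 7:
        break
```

Let's trace through this code step by step.

Initialize: freq = 0
Entering loop: for pos in range(16):
After iteration 1: pos = 0, freq = 1
After iteration 2: pos = 1, freq = 2
After iteration 3: pos = 2, freq = 3
After iteration 4: pos = 3, freq = 4
After iteration 5: pos = 4, freq = 5
After iteration 6: pos = 5, freq = 6
After iteration 7: pos = 6, freq = 7
After iteration 8: pos = 7, freq = 8
Loop ends.

Final answer: 8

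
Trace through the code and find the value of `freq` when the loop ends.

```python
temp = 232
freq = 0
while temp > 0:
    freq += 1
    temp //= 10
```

Let's trace through this code step by step.

Initialize: temp = 232
Initialize: freq = 0
Entering loop: while temp > 0:
After iteration 1: temp = 23, freq = 1
After iteration 2: temp = 2, freq = 2
After iteration 3: temp = 0, freq = 3
Loop ends.

Final answer: 3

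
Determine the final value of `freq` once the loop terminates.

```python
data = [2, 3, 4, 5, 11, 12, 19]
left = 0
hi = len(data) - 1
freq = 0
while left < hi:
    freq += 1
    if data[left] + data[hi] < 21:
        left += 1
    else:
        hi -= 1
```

Let's trace through this code step by step.

Initialize: data = [2, 3, 4, 5, 11, 12, 19]
Initialize: left = 0
Initialize: hi = 6
Initialize: freq = 0
Entering loop: while left < hi:
After iteration 1: left = 0, hi = 5, freq = 1
After iteration 2: left = 1, hi = 5, freq = 2
After iteration 3: left = 2, hi = 5, freq = 3
After iteration 4: left = 3, hi = 5, freq = 4
After iteration 5: left = 4, hi = 5, freq = 5
After iteration 6: left = 4, hi = 4, freq = 6
Loop ends.

Final answer: 6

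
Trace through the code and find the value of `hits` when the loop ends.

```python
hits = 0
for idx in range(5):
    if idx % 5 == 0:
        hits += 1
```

Let's trace through this code step by step.

Initialize: hits = 0
Entering loop: for idx in range(5):
After iteration 1: idx = 0, hits = 1
After iteration 2: idx = 1, hits = 1
After iteration 3: idx = 2, hits = 1
After iteration 4: idx = 3, hits = 1
After iteration 5: idx = 4, hits = 1
Loop ends.

Final answer: 1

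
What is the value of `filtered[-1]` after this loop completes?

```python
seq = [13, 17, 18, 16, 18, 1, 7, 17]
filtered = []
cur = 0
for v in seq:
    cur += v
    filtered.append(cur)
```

Let's trace through this code step by step.

Initialize: seq = [13, 17, 18, 16, 18, 1, 7, 17]
Initialize: filtered = []
Initialize: cur = 0
Entering loop: for v in seq:
After iteration 1: v = 13, filtered = [13], cur = 13
After iteration 2: v = 17, filtered = [13, 30], cur = 30
After iteration 3: v = 18, filtered = [13, 30, 48], cur = 48
After iteration 4: v = 16, filtered = [13, 30, 48, 64], cur = 64
After iteration 5: v = 18, filtered = [13, 30, 48, 64, 82], cur = 82
After iteration 6: v = 1, filtered = [13, 30, 48, 64, 82, 83], cur = 83
After iteration 7: v = 7, filtered = [13, 30, 48, 64, 82, 83, 90], cur = 90
After iteration 8: v = 17, filtered = [13, 30, 48, 64, 82, 83, 90, 107], cur = 107
Loop ends.
filtered[-1] = 107

Final answer: 107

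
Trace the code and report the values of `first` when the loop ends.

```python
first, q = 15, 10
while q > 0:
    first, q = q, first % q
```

Let's trace through this code step by step.

Initialize: first = 15
Initialize: q = 10
Entering loop: while q > 0:
After iteration 1: first = 10, q = 5
After iteration 2: first = 5, q = 0
Loop ends.

Final answer: 5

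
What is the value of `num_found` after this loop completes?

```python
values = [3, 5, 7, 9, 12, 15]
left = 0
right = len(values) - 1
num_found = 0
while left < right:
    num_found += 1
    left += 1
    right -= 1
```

Let's trace through this code step by step.

Initialize: values = [3, 5, 7, 9, 12, 15]
Initialize: left = 0
Initialize: right = 5
Initialize: num_found = 0
Entering loop: while left < right:
After iteration 1: left = 1, right = 4, num_found = 1
After iteration 2: left = 2, right = 3, num_found = 2
After iteration 3: left = 3, right = 2, num_found = 3
Loop ends.

Final answer: 3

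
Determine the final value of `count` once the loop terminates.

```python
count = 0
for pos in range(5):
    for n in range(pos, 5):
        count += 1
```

Let's trace through this code step by step.

Initialize: count = 0
Entering loop: for pos in range(5):
After iteration 1: pos = 0, count = 5
After iteration 2: pos = 1, count = 9
After iteration 3: pos = 2, count = 12
After iteration 4: pos = 3, count = 14
After iteration 5: pos = 4, count = 15
Loop ends.

Final answer: 15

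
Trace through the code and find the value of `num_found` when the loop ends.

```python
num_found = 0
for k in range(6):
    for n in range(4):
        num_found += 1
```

Let's trace through this code step by step.

Initialize: num_found = 0
Entering loop: for k in range(6):
After iteration 1: k = 0, num_found = 4
After iteration 2: k = 1, num_found = 8
After iteration 3: k = 2, num_found = 12
After iteration 4: k = 3, num_found = 16
After iteration 5: k = 4, num_found = 20
After iteration 6: k = 5, num_found = 24
Loop ends.

Final answer: 24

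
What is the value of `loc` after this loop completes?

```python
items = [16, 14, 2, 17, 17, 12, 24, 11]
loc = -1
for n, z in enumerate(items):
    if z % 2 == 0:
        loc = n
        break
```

Let's trace through this code step by step.

Initialize: items = [16, 14, 2, 17, 17, 12, 24, 11]
Initialize: loc = -1
Entering loop: for n, z in enumerate(items):
After iteration 1: n = 0, z = 16, loc = 0
Loop ends.

Final answer: 0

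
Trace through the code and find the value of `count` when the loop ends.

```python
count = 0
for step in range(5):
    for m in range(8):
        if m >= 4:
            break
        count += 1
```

Let's trace through this code step by step.

Initialize: count = 0
Entering loop: for step in range(5):
After iteration 1: step = 0, count = 4
After iteration 2: step = 1, count = 8
After iteration 3: step = 2, count = 12
After iteration 4: step = 3, count = 16
After iteration 5: step = 4, count = 20
Loop ends.

Final answer: 20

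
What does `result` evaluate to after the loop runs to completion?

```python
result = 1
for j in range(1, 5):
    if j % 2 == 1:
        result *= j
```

Let's trace through this code step by step.

Initialize: result = 1
Entering loop: for j in range(1, 5):
After iteration 1: j = 1, result = 1
After iteration 2: j = 2, result = 1
After iteration 3: j = 3, result = 3
After iteration 4: j = 4, result = 3
Loop ends.

Final answer: 3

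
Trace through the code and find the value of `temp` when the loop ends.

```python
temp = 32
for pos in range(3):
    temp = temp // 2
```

Let's trace through this code step by step.

Initialize: temp = 32
Entering loop: for pos in range(3):
After iteration 1: pos = 0, temp = 16
After iteration 2: pos = 1, temp = 8
After iteration 3: pos = 2, temp = 4
Loop ends.

Final answer: 4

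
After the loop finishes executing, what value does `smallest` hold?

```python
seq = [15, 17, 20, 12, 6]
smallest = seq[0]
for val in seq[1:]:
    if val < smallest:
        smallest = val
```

Let's trace through this code step by step.

Initialize: seq = [15, 17, 20, 12, 6]
Initialize: smallest = 15
Entering loop: for val in seq[1:]:
After iteration 1: val = 17, smallest = 15
After iteration 2: val = 20, smallest = 15
After iteration 3: val = 12, smallest = 12
After iteration 4: val = 6, smallest = 6
Loop ends.

Final answer: 6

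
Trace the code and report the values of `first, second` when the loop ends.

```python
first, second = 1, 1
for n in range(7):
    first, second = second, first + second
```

Let's trace through this code step by step.

Initialize: first = 1
Initialize: second = 1
Entering loop: for n in range(7):
After iteration 1: n = 0, first = 1, second = 2
After iteration 2: n = 1, first = 2, second = 3
After iteration 3: n = 2, first = 3, second = 5
After iteration 4: n = 3, first = 5, second = 8
After iteration 5: n = 4, first = 8, second = 13
After iteration 6: n = 5, first = 13, second = 21
After iteration 7: n = 6, first = 21, second = 34
Loop ends.

Final answer: 21, 34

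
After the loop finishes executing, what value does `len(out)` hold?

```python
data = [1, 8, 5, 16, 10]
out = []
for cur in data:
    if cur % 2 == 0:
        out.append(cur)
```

Let's trace through this code step by step.

Initialize: data = [1, 8, 5, 16, 10]
Initialize: out = []
Entering loop: for cur in data:
After iteration 1: cur = 1, out = []
After iteration 2: cur = 8, out = [8]
After iteration 3: cur = 5, out = [8]
After iteration 4: cur = 16, out = [8, 16]
After iteration 5: cur = 10, out = [8, 16, 10]
Loop ends.
len(out) = 3

Final answer: 3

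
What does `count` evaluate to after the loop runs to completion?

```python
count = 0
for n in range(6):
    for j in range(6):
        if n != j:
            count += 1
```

Let's trace through this code step by step.

Initialize: count = 0
Entering loop: for n in range(6):
After iteration 1: n = 0, count = 5
After iteration 2: n = 1, count = 10
After iteration 3: n = 2, count = 15
After iteration 4: n = 3, count = 20
After iteration 5: n = 4, count = 25
After iteration 6: n = 5, count = 30
Loop ends.

Final answer: 30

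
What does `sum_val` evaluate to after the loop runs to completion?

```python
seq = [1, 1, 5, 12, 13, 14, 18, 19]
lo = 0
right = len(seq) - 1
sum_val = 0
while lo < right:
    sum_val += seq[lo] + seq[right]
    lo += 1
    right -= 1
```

Let's trace through this code step by step.

Initialize: seq = [1, 1, 5, 12, 13, 14, 18, 19]
Initialize: lo = 0
Initialize: right = 7
Initialize: sum_val = 0
Entering loop: while lo < right:
After iteration 1: lo = 1, right = 6, sum_val = 20
After iteration 2: lo = 2, right = 5, sum_val = 39
After iteration 3: lo = 3, right = 4, sum_val = 58
After iteration 4: lo = 4, right = 3, sum_val = 83
Loop ends.

Final answer: 83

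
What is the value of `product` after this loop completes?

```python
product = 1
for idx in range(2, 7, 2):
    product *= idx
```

Let's trace through this code step by step.

Initialize: product = 1
Entering loop: for idx in range(2, 7, 2):
After iteration 1: idx = 2, product = 2
After iteration 2: idx = 4, product = 8
After iteration 3: idx = 6, product = 48
Loop ends.

Final answer: 48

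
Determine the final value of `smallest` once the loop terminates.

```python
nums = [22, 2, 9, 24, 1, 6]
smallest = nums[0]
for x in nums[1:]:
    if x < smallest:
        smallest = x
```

Let's trace through this code step by step.

Initialize: nums = [22, 2, 9, 24, 1, 6]
Initialize: smallest = 22
Entering loop: for x in nums[1:]:
After iteration 1: x = 2, smallest = 2
After iteration 2: x = 9, smallest = 2
After iteration 3: x = 24, smallest = 2
After iteration 4: x = 1, smallest = 1
After iteration 5: x = 6, smallest = 1
Loop ends.

Final answer: 1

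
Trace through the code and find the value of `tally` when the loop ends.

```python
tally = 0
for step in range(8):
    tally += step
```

Let's trace through this code step by step.

Initialize: tally = 0
Entering loop: for step in range(8):
After iteration 1: step = 0, tally = 0
After iteration 2: step = 1, tally = 1
After iteration 3: step = 2, tally = 3
After iteration 4: step = 3, tally = 6
After iteration 5: step = 4, tally = 10
After iteration 6: step = 5, tally = 15
After iteration 7: step = 6, tally = 21
After iteration 8: step = 7, tally = 28
Loop ends.

Final answer: 28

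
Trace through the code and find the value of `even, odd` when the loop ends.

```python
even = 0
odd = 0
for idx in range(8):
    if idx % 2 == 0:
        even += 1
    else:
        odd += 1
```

Let's trace through this code step by step.

Initialize: even = 0
Initialize: odd = 0
Entering loop: for idx in range(8):
After iteration 1: idx = 0, even = 1, odd = 0
After iteration 2: idx = 1, even = 1, odd = 1
After iteration 3: idx = 2, even = 2, odd = 1
After iteration 4: idx = 3, even = 2, odd = 2
After iteration 5: idx = 4, even = 3, odd = 2
After iteration 6: idx = 5, even = 3, odd = 3
After iteration 7: idx = 6, even = 4, odd = 3
After iteration 8: idx = 7, even = 4, odd = 4
Loop ends.

Final answer: 4, 4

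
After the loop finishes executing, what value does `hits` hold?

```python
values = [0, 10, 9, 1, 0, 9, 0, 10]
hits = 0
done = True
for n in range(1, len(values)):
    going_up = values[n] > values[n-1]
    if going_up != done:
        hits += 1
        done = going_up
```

Let's trace through this code step by step.

Initialize: values = [0, 10, 9, 1, 0, 9, 0, 10]
Initialize: hits = 0
Initialize: done = True
Entering loop: for n in range(1, len(values)):
After iteration 1: n = 1, hits = 0, done = True, going_up = True
After iteration 2: n = 2, hits = 1, done = False, going_up = False
After iteration 3: n = 3, hits = 1, done = False, going_up = False
After iteration 4: n = 4, hits = 1, done = False, going_up = False
After iteration 5: n = 5, hits = 2, done = True, going_up = True
After iteration 6: n = 6, hits = 3, done = False, going_up = False
After iteration 7: n = 7, hits = 4, done = True, going_up = True
Loop ends.

Final answer: 4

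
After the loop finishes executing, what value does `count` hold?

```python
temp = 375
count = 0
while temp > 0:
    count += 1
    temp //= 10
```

Let's trace through this code step by step.

Initialize: temp = 375
Initialize: count = 0
Entering loop: while temp > 0:
After iteration 1: temp = 37, count = 1
After iteration 2: temp = 3, count = 2
After iteration 3: temp = 0, count = 3
Loop ends.

Final answer: 3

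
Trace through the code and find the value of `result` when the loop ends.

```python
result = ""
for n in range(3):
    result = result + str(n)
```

Let's trace through this code step by step.

Initialize: result = ''
Entering loop: for n in range(3):
After iteration 1: n = 0, result = '0'
After iteration 2: n = 1, result = '01'
After iteration 3: n = 2, result = '012'
Loop ends.

Final answer: '012'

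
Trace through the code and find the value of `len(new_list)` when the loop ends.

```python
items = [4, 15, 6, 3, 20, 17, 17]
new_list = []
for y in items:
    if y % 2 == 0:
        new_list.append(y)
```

Let's trace through this code step by step.

Initialize: items = [4, 15, 6, 3, 20, 17, 17]
Initialize: new_list = []
Entering loop: for y in items:
After iteration 1: y = 4, new_list = [4]
After iteration 2: y = 15, new_list = [4]
After iteration 3: y = 6, new_list = [4, 6]
After iteration 4: y = 3, new_list = [4, 6]
After iteration 5: y = 20, new_list = [4, 6, 20]
After iteration 6: y = 17, new_list = [4, 6, 20]
After iteration 7: y = 17, new_list = [4, 6, 20]
Loop ends.
len(new_list) = 3

Final answer: 3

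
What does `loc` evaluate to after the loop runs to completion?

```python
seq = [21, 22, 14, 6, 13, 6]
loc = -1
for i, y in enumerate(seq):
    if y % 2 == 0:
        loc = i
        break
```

Let's trace through this code step by step.

Initialize: seq = [21, 22, 14, 6, 13, 6]
Initialize: loc = -1
Entering loop: for i, y in enumerate(seq):
After iteration 1: i = 0, y = 21, loc = -1
After iteration 2: i = 1, y = 22, loc = 1
Loop ends.

Final answer: 1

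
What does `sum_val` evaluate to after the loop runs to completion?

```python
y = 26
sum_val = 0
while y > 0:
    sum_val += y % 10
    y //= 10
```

Let's trace through this code step by step.

Initialize: y = 26
Initialize: sum_val = 0
Entering loop: while y > 0:
After iteration 1: y = 2, sum_val = 6
After iteration 2: y = 0, sum_val = 8
Loop ends.

Final answer: 8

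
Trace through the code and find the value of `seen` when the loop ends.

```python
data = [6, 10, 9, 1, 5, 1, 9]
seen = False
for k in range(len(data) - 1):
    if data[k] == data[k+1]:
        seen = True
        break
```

Let's trace through this code step by step.

Initialize: data = [6, 10, 9, 1, 5, 1, 9]
Initialize: seen = False
Entering loop: for k in range(len(data) - 1):
After iteration 1: k = 0, seen = False
After iteration 2: k = 1, seen = False
After iteration 3: k = 2, seen = False
After iteration 4: k = 3, seen = False
After iteration 5: k = 4, seen = False
After iteration 6: k = 5, seen = False
Loop ends.

Final answer: False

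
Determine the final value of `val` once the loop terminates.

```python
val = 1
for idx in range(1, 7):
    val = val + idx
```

Let's trace through this code step by step.

Initialize: val = 1
Entering loop: for idx in range(1, 7):
After iteration 1: idx = 1, val = 2
After iteration 2: idx = 2, val = 4
After iteration 3: idx = 3, val = 7
After iteration 4: idx = 4, val = 11
After iteration 5: idx = 5, val = 16
After iteration 6: idx = 6, val = 22
Loop ends.

Final answer: 22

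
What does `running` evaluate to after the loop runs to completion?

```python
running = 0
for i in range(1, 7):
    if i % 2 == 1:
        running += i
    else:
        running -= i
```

Let's trace through this code step by step.

Initialize: running = 0
Entering loop: for i in range(1, 7):
After iteration 1: i = 1, running = 1
After iteration 2: i = 2, running = -1
After iteration 3: i = 3, running = 2
After iteration 4: i = 4, running = -2
After iteration 5: i = 5, running = 3
After iteration 6: i = 6, running = -3
Loop ends.

Final answer: -3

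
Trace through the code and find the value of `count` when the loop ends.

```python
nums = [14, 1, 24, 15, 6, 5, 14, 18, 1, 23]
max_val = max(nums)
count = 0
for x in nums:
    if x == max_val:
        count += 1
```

Let's trace through this code step by step.

Initialize: nums = [14, 1, 24, 15, 6, 5, 14, 18, 1, 23]
Initialize: max_val = 24
Initialize: count = 0
Entering loop: for x in nums:
After iteration 1: x = 14, count = 0
After iteration 2: x = 1, count = 0
After iteration 3: x = 24, count = 1
After iteration 4: x = 15, count = 1
After iteration 5: x = 6, count = 1
After iteration 6: x = 5, count = 1
After iteration 7: x = 14, count = 1
After iteration 8: x = 18, count = 1
After iteration 9: x = 1, count = 1
After iteration 10: x = 23, count = 1
Loop ends.

Final answer: 1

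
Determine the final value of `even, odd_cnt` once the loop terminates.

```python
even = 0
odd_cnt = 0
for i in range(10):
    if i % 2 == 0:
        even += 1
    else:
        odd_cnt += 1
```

Let's trace through this code step by step.

Initialize: even = 0
Initialize: odd_cnt = 0
Entering loop: for i in range(10):
After iteration 1: i = 0, even = 1, odd_cnt = 0
After iteration 2: i = 1, even = 1, odd_cnt = 1
After iteration 3: i = 2, even = 2, odd_cnt = 1
After iteration 4: i = 3, even = 2, odd_cnt = 2
After iteration 5: i = 4, even = 3, odd_cnt = 2
After iteration 6: i = 5, even = 3, odd_cnt = 3
After iteration 7: i = 6, even = 4, odd_cnt = 3
After iteration 8: i = 7, even = 4, odd_cnt = 4
After iteration 9: i = 8, even = 5, odd_cnt = 4
After iteration 10: i = 9, even = 5, odd_cnt = 5
Loop ends.

Final answer: 5, 5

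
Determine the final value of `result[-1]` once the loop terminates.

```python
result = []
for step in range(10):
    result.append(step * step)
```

Let's trace through this code step by step.

Initialize: result = []
Entering loop: for step in range(10):
After iteration 1: step = 0, result = [0]
After iteration 2: step = 1, result = [0, 1]
After iteration 3: step = 2, result = [0, 1, 4]
After iteration 4: step = 3, result = [0, 1, 4, 9]
After iteration 5: step = 4, result = [0, 1, 4, 9, 16]
After iteration 6: step = 5, result = [0, 1, 4, 9, 16, 25]
After iteration 7: step = 6, result = [0, 1, 4, 9, 16, 25, 36]
After iteration 8: step = 7, result = [0, 1, 4, 9, 16, 25, 36, 49]
After iteration 9: step = 8, result = [0, 1, 4, 9, 16, 25, 36, 49, 64]
After iteration 10: step = 9, result = [0, 1, 4, 9, 16, 25, 36, 49, 64, 81]
Loop ends.
result[-1] = 81

Final answer: 81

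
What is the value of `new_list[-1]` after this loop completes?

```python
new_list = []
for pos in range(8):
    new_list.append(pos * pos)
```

Let's trace through this code step by step.

Initialize: new_list = []
Entering loop: for pos in range(8):
After iteration 1: pos = 0, new_list = [0]
After iteration 2: pos = 1, new_list = [0, 1]
After iteration 3: pos = 2, new_list = [0, 1, 4]
After iteration 4: pos = 3, new_list = [0, 1, 4, 9]
After iteration 5: pos = 4, new_list = [0, 1, 4, 9, 16]
After iteration 6: pos = 5, new_list = [0, 1, 4, 9, 16, 25]
After iteration 7: pos = 6, new_list = [0, 1, 4, 9, 16, 25, 36]
After iteration 8: pos = 7, new_list = [0, 1, 4, 9, 16, 25, 36, 49]
Loop ends.
new_list[-1] = 49

Final answer: 49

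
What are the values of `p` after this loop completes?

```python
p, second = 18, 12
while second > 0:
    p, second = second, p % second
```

Let's trace through this code step by step.

Initialize: p = 18
Initialize: second = 12
Entering loop: while second > 0:
After iteration 1: p = 12, second = 6
After iteration 2: p = 6, second = 0
Loop ends.

Final answer: 6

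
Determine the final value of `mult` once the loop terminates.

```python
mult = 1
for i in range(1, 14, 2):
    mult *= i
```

Let's trace through this code step by step.

Initialize: mult = 1
Entering loop: for i in range(1, 14, 2):
After iteration 1: i = 1, mult = 1
After iteration 2: i = 3, mult = 3
After iteration 3: i = 5, mult = 15
After iteration 4: i = 7, mult = 105
After iteration 5: i = 9, mult = 945
After iteration 6: i = 11, mult = 10395
After iteration 7: i = 13, mult = 135135
Loop ends.

Final answer: 135135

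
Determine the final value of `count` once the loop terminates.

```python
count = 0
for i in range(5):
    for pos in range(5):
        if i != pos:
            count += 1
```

Let's trace through this code step by step.

Initialize: count = 0
Entering loop: for i in range(5):
After iteration 1: i = 0, count = 4
After iteration 2: i = 1, count = 8
After iteration 3: i = 2, count = 12
After iteration 4: i = 3, count = 16
After iteration 5: i = 4, count = 20
Loop ends.

Final answer: 20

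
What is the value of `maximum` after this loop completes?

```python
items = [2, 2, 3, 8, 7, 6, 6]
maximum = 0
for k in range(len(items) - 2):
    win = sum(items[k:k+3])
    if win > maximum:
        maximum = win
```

Let's trace through this code step by step.

Initialize: items = [2, 2, 3, 8, 7, 6, 6]
Initialize: maximum = 0
Entering loop: for k in range(len(items) - 2):
After iteration 1: k = 0, maximum = 7, win = 7
After iteration 2: k = 1, maximum = 13, win = 13
After iteration 3: k = 2, maximum = 18, win = 18
After iteration 4: k = 3, maximum = 21, win = 21
After iteration 5: k = 4, maximum = 21, win = 19
Loop ends.

Final answer: 21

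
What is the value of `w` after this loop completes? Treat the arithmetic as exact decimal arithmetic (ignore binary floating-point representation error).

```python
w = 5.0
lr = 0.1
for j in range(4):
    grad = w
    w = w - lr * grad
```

Let's trace through this code step by step.

Initialize: w = 5.0
Initialize: lr = 0.1
Entering loop: for j in range(4):
After iteration 1: j = 0, w = 4.5, grad = 5.0
After iteration 2: j = 1, w = 4.05, grad = 4.5
After iteration 3: j = 2, w = 3.645, grad = 4.05
After iteration 4: j = 3, w = 3.2805, grad = 3.645
Loop ends.

Final answer: 3.2805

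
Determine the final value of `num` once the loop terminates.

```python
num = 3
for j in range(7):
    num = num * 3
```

Let's trace through this code step by step.

Initialize: num = 3
Entering loop: for j in range(7):
After iteration 1: j = 0, num = 9
After iteration 2: j = 1, num = 27
After iteration 3: j = 2, num = 81
After iteration 4: j = 3, num = 243
After iteration 5: j = 4, num = 729
After iteration 6: j = 5, num = 2187
After iteration 7: j = 6, num = 6561
Loop ends.

Final answer: 6561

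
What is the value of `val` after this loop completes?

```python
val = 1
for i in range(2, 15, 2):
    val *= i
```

Let's trace through this code step by step.

Initialize: val = 1
Entering loop: for i in range(2, 15, 2):
After iteration 1: i = 2, val = 2
After iteration 2: i = 4, val = 8
After iteration 3: i = 6, val = 48
After iteration 4: i = 8, val = 384
After iteration 5: i = 10, val = 3840
After iteration 6: i = 12, val = 46080
After iteration 7: i = 14, val = 645120
Loop ends.

Final answer: 645120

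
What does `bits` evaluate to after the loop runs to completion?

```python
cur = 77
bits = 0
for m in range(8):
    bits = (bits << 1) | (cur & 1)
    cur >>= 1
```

Let's trace through this code step by step.

Initialize: cur = 77
Initialize: bits = 0
Entering loop: for m in range(8):
After iteration 1: m = 0, cur = 38, bits = 1
After iteration 2: m = 1, cur = 19, bits = 2
After iteration 3: m = 2, cur = 9, bits = 5
After iteration 4: m = 3, cur = 4, bits = 11
After iteration 5: m = 4, cur = 2, bits = 22
After iteration 6: m = 5, cur = 1, bits = 44
After iteration 7: m = 6, cur = 0, bits = 89
After iteration 8: m = 7, cur = 0, bits = 178
Loop ends.

Final answer: 178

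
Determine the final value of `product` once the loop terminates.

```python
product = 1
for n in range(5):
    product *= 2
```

Let's trace through this code step by step.

Initialize: product = 1
Entering loop: for n in range(5):
After iteration 1: n = 0, product = 2
After iteration 2: n = 1, product = 4
After iteration 3: n = 2, product = 8
After iteration 4: n = 3, product = 16
After iteration 5: n = 4, product = 32
Loop ends.

Final answer: 32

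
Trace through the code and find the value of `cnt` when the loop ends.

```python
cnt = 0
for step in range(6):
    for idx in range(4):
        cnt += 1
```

Let's trace through this code step by step.

Initialize: cnt = 0
Entering loop: for step in range(6):
After iteration 1: step = 0, cnt = 4
After iteration 2: step = 1, cnt = 8
After iteration 3: step = 2, cnt = 12
After iteration 4: step = 3, cnt = 16
After iteration 5: step = 4, cnt = 20
After iteration 6: step = 5, cnt = 24
Loop ends.

Final answer: 24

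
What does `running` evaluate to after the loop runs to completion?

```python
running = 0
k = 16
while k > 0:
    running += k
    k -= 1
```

Let's trace through this code step by step.

Initialize: running = 0
Initialize: k = 16
Entering loop: while k > 0:
After iteration 1: running = 16, k = 15
After iteration 2: running = 31, k = 14
After iteration 3: running = 45, k = 13
After iteration 4: running = 58, k = 12
After iteration 5: running = 70, k = 11
After iteration 6: running = 81, k = 10
After iteration 7: running = 91, k = 9
After iteration 8: running = 100, k = 8
After iteration 9: running = 108, k = 7
After iteration 10: running = 115, k = 6
After iteration 11: running = 121, k = 5
After iteration 12: running = 126, k = 4
After iteration 13: running = 130, k = 3
After iteration 14: running = 133, k = 2
After iteration 15: running = 135, k = 1
After iteration 16: running = 136, k = 0
Loop ends.

Final answer: 136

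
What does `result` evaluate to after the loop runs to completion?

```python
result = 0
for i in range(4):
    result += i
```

Let's trace through this code step by step.

Initialize: result = 0
Entering loop: for i in range(4):
After iteration 1: i = 0, result = 0
After iteration 2: i = 1, result = 1
After iteration 3: i = 2, result = 3
After iteration 4: i = 3, result = 6
Loop ends.

Final answer: 6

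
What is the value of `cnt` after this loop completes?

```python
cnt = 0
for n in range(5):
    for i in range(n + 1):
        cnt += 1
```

Let's trace through this code step by step.

Initialize: cnt = 0
Entering loop: for n in range(5):
After iteration 1: n = 0, cnt = 1, i = 0
After iteration 2: n = 1, cnt = 3, i = 1
After iteration 3: n = 2, cnt = 6, i = 2
After iteration 4: n = 3, cnt = 10, i = 3
After iteration 5: n = 4, cnt = 15, i = 4
Loop ends.

Final answer: 15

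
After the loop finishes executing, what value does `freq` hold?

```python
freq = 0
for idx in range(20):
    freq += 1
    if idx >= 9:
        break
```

Let's trace through this code step by step.

Initialize: freq = 0
Entering loop: for idx in range(20):
After iteration 1: idx = 0, freq = 1
After iteration 2: idx = 1, freq = 2
After iteration 3: idx = 2, freq = 3
After iteration 4: idx = 3, freq = 4
After iteration 5: idx = 4, freq = 5
After iteration 6: idx = 5, freq = 6
After iteration 7: idx = 6, freq = 7
After iteration 8: idx = 7, freq = 8
After iteration 9: idx = 8, freq = 9
After iteration 10: idx = 9, freq = 10
Loop ends.

Final answer: 10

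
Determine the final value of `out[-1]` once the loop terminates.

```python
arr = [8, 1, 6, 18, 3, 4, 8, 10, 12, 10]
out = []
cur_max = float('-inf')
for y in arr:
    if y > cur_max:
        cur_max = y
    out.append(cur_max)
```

Let's trace through this code step by step.

Initialize: arr = [8, 1, 6, 18, 3, 4, 8, 10, 12, 10]
Initialize: out = []
Initialize: cur_max = -inf
Entering loop: for y in arr:
After iteration 1: y = 8, out = [8], cur_max = 8
After iteration 2: y = 1, out = [8, 8], cur_max = 8
After iteration 3: y = 6, out = [8, 8, 8], cur_max = 8
After iteration 4: y = 18, out = [8, 8, 8, 18], cur_max = 18
After iteration 5: y = 3, out = [8, 8, 8, 18, 18], cur_max = 18
After iteration 6: y = 4, out = [8, 8, 8, 18, 18, 18], cur_max = 18
After iteration 7: y = 8, out = [8, 8, 8, 18, 18, 18, 18], cur_max = 18
After iteration 8: y = 10, out = [8, 8, 8, 18, 18, 18, 18, 18], cur_max = 18
After iteration 9: y = 12, out = [8, 8, 8, 18, 18, 18, 18, 18, 18], cur_max = 18
After iteration 10: y = 10, out = [8, 8, 8, 18, 18, 18, 18, 18, 18, 18], cur_max = 18
Loop ends.
out[-1] = 18

Final answer: 18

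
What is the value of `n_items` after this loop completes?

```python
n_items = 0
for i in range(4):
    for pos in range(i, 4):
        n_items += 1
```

Let's trace through this code step by step.

Initialize: n_items = 0
Entering loop: for i in range(4):
After iteration 1: i = 0, n_items = 4
After iteration 2: i = 1, n_items = 7
After iteration 3: i = 2, n_items = 9
After iteration 4: i = 3, n_items = 10
Loop ends.

Final answer: 10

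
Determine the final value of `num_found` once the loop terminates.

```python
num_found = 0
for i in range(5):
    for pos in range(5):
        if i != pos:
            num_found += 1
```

Let's trace through this code step by step.

Initialize: num_found = 0
Entering loop: for i in range(5):
After iteration 1: i = 0, num_found = 4
After iteration 2: i = 1, num_found = 8
After iteration 3: i = 2, num_found = 12
After iteration 4: i = 3, num_found = 16
After iteration 5: i = 4, num_found = 20
Loop ends.

Final answer: 20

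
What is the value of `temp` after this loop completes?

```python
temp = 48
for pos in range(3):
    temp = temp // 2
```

Let's trace through this code step by step.

Initialize: temp = 48
Entering loop: for pos in range(3):
After iteration 1: pos = 0, temp = 24
After iteration 2: pos = 1, temp = 12
After iteration 3: pos = 2, temp = 6
Loop ends.

Final answer: 6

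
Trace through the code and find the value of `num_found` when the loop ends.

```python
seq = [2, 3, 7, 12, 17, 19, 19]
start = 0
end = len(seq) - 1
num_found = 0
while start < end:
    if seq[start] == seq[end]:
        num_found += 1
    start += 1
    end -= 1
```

Let's trace through this code step by step.

Initialize: seq = [2, 3, 7, 12, 17, 19, 19]
Initialize: start = 0
Initialize: end = 6
Initialize: num_found = 0
Entering loop: while start < end:
After iteration 1: start = 1, end = 5, num_found = 0
After iteration 2: start = 2, end = 4, num_found = 0
After iteration 3: start = 3, end = 3, num_found = 0
Loop ends.

Final answer: 0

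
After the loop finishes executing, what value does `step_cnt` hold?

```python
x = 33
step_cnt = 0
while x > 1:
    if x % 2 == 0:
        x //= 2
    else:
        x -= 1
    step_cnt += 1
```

Let's trace through this code step by step.

Initialize: x = 33
Initialize: step_cnt = 0
Entering loop: while x > 1:
After iteration 1: x = 32, step_cnt = 1
After iteration 2: x = 16, step_cnt = 2
After iteration 3: x = 8, step_cnt = 3
After iteration 4: x = 4, step_cnt = 4
After iteration 5: x = 2, step_cnt = 5
After iteration 6: x = 1, step_cnt = 6
Loop ends.

Final answer: 6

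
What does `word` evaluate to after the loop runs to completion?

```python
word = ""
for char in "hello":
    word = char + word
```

Let's trace through this code step by step.

Initialize: word = ''
Entering loop: for char in "hello":
After iteration 1: char = 'h', word = 'h'
After iteration 2: char = 'e', word = 'eh'
After iteration 3: char = 'l', word = 'leh'
After iteration 4: char = 'l', word = 'lleh'
After iteration 5: char = 'o', word = 'olleh'
Loop ends.

Final answer: 'olleh'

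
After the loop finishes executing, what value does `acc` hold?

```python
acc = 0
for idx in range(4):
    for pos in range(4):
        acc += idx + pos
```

Let's trace through this code step by step.

Initialize: acc = 0
Entering loop: for idx in range(4):
After iteration 1: idx = 0, acc = 6
After iteration 2: idx = 1, acc = 16
After iteration 3: idx = 2, acc = 30
After iteration 4: idx = 3, acc = 48
Loop ends.

Final answer: 48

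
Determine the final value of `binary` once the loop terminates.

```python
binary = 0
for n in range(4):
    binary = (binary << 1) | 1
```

Let's trace through this code step by step.

Initialize: binary = 0
Entering loop: for n in range(4):
After iteration 1: n = 0, binary = 1
After iteration 2: n = 1, binary = 3
After iteration 3: n = 2, binary = 7
After iteration 4: n = 3, binary = 15
Loop ends.

Final answer: 15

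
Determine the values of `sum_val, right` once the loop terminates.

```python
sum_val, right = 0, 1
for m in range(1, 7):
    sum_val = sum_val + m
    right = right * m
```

Let's trace through this code step by step.

Initialize: sum_val = 0
Initialize: right = 1
Entering loop: for m in range(1, 7):
After iteration 1: m = 1, sum_val = 1, right = 1
After iteration 2: m = 2, sum_val = 3, right = 2
After iteration 3: m = 3, sum_val = 6, right = 6
After iteration 4: m = 4, sum_val = 10, right = 24
After iteration 5: m = 5, sum_val = 15, right = 120
After iteration 6: m = 6, sum_val = 21, right = 720
Loop ends.

Final answer: 21, 720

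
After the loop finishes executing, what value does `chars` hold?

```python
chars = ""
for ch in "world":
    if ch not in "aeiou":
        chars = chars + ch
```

Let's trace through this code step by step.

Initialize: chars = ''
Entering loop: for ch in "world":
After iteration 1: ch = 'w', chars = 'w'
After iteration 2: ch = 'o', chars = 'w'
After iteration 3: ch = 'r', chars = 'wr'
After iteration 4: ch = 'l', chars = 'wrl'
After iteration 5: ch = 'd', chars = 'wrld'
Loop ends.

Final answer: 'wrld'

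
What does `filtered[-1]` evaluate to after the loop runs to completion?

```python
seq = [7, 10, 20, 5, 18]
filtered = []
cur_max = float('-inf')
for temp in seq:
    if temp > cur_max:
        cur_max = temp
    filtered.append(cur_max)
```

Let's trace through this code step by step.

Initialize: seq = [7, 10, 20, 5, 18]
Initialize: filtered = []
Initialize: cur_max = -inf
Entering loop: for temp in seq:
After iteration 1: temp = 7, filtered = [7], cur_max = 7
After iteration 2: temp = 10, filtered = [7, 10], cur_max = 10
After iteration 3: temp = 20, filtered = [7, 10, 20], cur_max = 20
After iteration 4: temp = 5, filtered = [7, 10, 20, 20], cur_max = 20
After iteration 5: temp = 18, filtered = [7, 10, 20, 20, 20], cur_max = 20
Loop ends.
filtered[-1] = 20

Final answer: 20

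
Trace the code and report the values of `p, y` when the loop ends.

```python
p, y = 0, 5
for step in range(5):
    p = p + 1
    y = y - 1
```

Let's trace through this code step by step.

Initialize: p = 0
Initialize: y = 5
Entering loop: for step in range(5):
After iteration 1: step = 0, p = 1, y = 4
After iteration 2: step = 1, p = 2, y = 3
After iteration 3: step = 2, p = 3, y = 2
After iteration 4: step = 3, p = 4, y = 1
After iteration 5: step = 4, p = 5, y = 0
Loop ends.

Final answer: 5, 0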